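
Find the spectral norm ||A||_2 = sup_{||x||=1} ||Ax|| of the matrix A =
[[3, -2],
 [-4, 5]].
||A||_2 = sqrt((54 + sqrt(2720))/2) ≈ 7.2854 (= sqrt(largest eigenvalue of A^T A))

||A||_2 = sigma_max(A) = sqrt(lambda_max(A^T A)). Form the symmetric matrix M = A^T A =
[[25, -26],
 [-26, 29]].
Its characteristic polynomial (trace, determinant of M give the coefficients) is
  p(λ) = det(λ I - M) = λ^2 - 54λ + 49.
For λ^2 - 54λ + 49 the discriminant is 2720. It is nonnegative but not a perfect square, so the roots are real and irrational: λ = (54 ± sqrt(2720))/2 ≈ 53.0768, 0.9232.
So the eigenvalues of A^T A are ≈ 0.9232, 53.0768 (all ≥ 0, as they must be for A^T A). The largest is λ_max = (54 + sqrt(2720))/2 ≈ 53.0768, hence ||A||_2 = sqrt(λ_max) = sqrt((54 + sqrt(2720))/2) ≈ 7.2854.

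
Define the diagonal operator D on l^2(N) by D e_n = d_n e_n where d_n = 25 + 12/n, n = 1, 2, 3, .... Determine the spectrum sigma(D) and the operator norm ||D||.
sigma(D) = {25 + 12/n : n ≥ 1} ∪ {25}; ||D|| = 37

A bounded diagonal operator on l^2 with diagonal entries d_n has spectrum equal to the closure of {d_n : n ≥ 1}: every d_n is an eigenvalue (with eigenvector e_n), so {d_n} ⊂ sigma(D); the spectrum is closed, so its closure is too; and for lambda not in the closure, (D - lambda I) has bounded inverse (the diagonal entries 1/(d_n - lambda) are bounded). For our sequence d_n = 25 + 12/n, n = 1, 2, 3, ...:
  - {d_n} = {25 + 12/n : n ≥ 1}; the only limit point is 25
  - closure = {25 + 12/n : n ≥ 1} ∪ {25}
For the norm: a diagonal operator has ||D|| = sup_n |d_n|. Here d_n = 25 + 12/n is positive and decreasing, so sup_n |d_n| = d_1 = 25 + 12 = 37. So ||D|| = 37.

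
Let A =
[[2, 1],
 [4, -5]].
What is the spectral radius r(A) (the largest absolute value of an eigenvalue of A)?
r(A) = (3 + sqrt(65))/2 ≈ 5.5311

The eigenvalues of A are the roots of its characteristic polynomial. With M = A (coefficients from the trace and determinant):
  p(λ) = det(λ I - M) = λ^2 + 3λ - 14.
For λ^2 + 3λ - 14 the discriminant is 65. It is nonnegative but not a perfect square, so the roots are real and irrational: λ = (-3 ± sqrt(65))/2 ≈ 2.5311, -5.5311.
Thus the eigenvalues (to 4 decimals) are 2.5311 (modulus 2.5311); -5.5311 (modulus 5.5311). The spectral radius is the largest modulus: r(A) = (3 + sqrt(65))/2 ≈ 5.5311. (Cross-check: r(A) ≤ ||A||_2 ≈ 6.4225; equality holds whenever A is normal, though it can also hold for some non-normal A.)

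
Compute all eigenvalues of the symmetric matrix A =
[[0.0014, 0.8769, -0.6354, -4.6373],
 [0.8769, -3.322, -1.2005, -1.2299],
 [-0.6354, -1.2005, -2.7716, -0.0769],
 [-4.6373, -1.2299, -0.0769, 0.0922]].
sigma(A) ≈ {-5, -4, -2, 5}

A is real symmetric, so its spectrum consists of real eigenvalues. Expanding the characteristic polynomial of the displayed matrix gives
  det(λ I - A) = p(λ) = λ^4 + (6)λ^3 + (-17)λ^2 + (-150)λ + (-200.003).
Solving p(λ) = 0 yields eigenvalues ≈ -5, -4, -2, 5. (A is shown rounded to 4 decimals, so these recover the underlying integer eigenvalues to within that precision.)
Verification: the trace of A = -6 equals the sum of eigenvalues -6, and det(A) ≈ -200.0030 matches the eigenvalue product -200.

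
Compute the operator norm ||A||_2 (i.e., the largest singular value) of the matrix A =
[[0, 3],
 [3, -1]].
||A||_2 = sqrt((19 + sqrt(37))/2) ≈ 3.5414 (= sqrt(largest eigenvalue of A^T A))

||A||_2 = sigma_max(A) = sqrt(lambda_max(A^T A)). Form the symmetric matrix M = A^T A =
[[9, -3],
 [-3, 10]].
Its characteristic polynomial (trace, determinant of M give the coefficients) is
  p(λ) = det(λ I - M) = λ^2 - 19λ + 81.
For λ^2 - 19λ + 81 the discriminant is 37. It is nonnegative but not a perfect square, so the roots are real and irrational: λ = (19 ± sqrt(37))/2 ≈ 12.5414, 6.4586.
So the eigenvalues of A^T A are ≈ 6.4586, 12.5414 (all ≥ 0, as they must be for A^T A). The largest is λ_max = (19 + sqrt(37))/2 ≈ 12.5414, hence ||A||_2 = sqrt(λ_max) = sqrt((19 + sqrt(37))/2) ≈ 3.5414.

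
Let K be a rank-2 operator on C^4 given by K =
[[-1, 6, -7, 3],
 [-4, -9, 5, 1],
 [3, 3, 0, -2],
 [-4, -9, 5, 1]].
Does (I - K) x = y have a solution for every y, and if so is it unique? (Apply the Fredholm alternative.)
(I - K) is invertible (det(I - K) = 70 ≠ 0), so for every y in C^4 the equation (I - K) x = y has a unique solution.

K has rank 2 and factors as K = U V^T = u1 v1^T + u2 v2^T with u1 = (-3, -1, 2, -1), v1 = (1, 0, 1, -1), u2 = (2, -3, 1, -3), v2 = (1, 3, -2, 0) (multiplying out reproduces the displayed K). The nonzero eigenvalues of U V^T coincide with those of the 2 x 2 matrix G = V^T U = [[v1·u1, v1·u2], [v2·u1, v2·u2]] = [[0, 6], [-10, -9]], and by the Sylvester determinant identity det(I_4 - U V^T) = det(I_2 - V^T U) = det([[1, -6], [10, 10]]) = (1)(10) - (-6)(10) = 70. (Direct check: I - K =
[[2, -6, 7, -3],
 [4, 10, -5, -1],
 [-3, -3, 1, 2],
 [4, 9, -5, 0]]
has determinant 70.) The finite-dimensional Fredholm alternative says: either (I - K) is invertible, or ker(I - K) ≠ {0} and then range(I - K) = ker((I - K)^*)^⊥, with dim ker(I - K) = dim ker((I - K)^*). Since det(I - K) ≠ 0, 1 is not an eigenvalue of K and ker(I - K) = {0}, so we are in the first case: for every y there is a unique x = (I - K)^(-1) y. (Explicitly, by the Woodbury identity, (I - U V^T)^(-1) = I + U (I_2 - G)^(-1) V^T.)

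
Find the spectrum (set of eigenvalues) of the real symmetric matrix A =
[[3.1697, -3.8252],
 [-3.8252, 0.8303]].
sigma(A) ≈ {-2, 6}

A is real symmetric, so its spectrum consists of real eigenvalues. Expanding the characteristic polynomial of the displayed matrix gives
  det(λ I - A) = p(λ) = λ^2 + (-4)λ + (-12).
Solving p(λ) = 0 yields eigenvalues ≈ -2, 6. (A is shown rounded to 4 decimals, so these recover the underlying integer eigenvalues to within that precision.)
Verification: the trace of A = 4 equals the sum of eigenvalues 4, and det(A) ≈ -12.0004 matches the eigenvalue product -12.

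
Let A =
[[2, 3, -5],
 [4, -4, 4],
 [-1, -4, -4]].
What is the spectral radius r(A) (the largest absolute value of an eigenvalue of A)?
r(A) ≈ 6.7209

The eigenvalues of A are the roots of its characteristic polynomial. With M = A (coefficients from the trace, the sum of principal 2x2 minors, and det A):
  p(λ) = det(λ I - M) = λ^3 + 6λ^2 - λ - 200.
No integer candidate from the rational root theorem (±divisors of 200) is a root, so the roots are irrational. The cubic discriminant is Δ = -885560 < 0, so there is one real root and a complex-conjugate pair. p(4) = -44 and p(5) = 70 have opposite signs, so a root lies in (4, 5); Newton's method refines it to λ ≈ 4.4277. Dividing out (λ - (4.4277)) leaves approximately λ^2 + 10.4277λ + 45.1704. For λ^2 + 10.4277λ + 45.1704 the discriminant is -71.9451. It is negative, so the remaining roots are the complex-conjugate pair λ ≈ -5.2138 ± 4.241i. Their product equals the constant term, so |λ|^2 ≈ 45.1704 and |λ| ≈ 6.7209.
Thus the eigenvalues (to 4 decimals) are 4.4277 (modulus 4.4277); -5.2138 ± 4.241i (modulus 6.7209). The spectral radius is the largest modulus: r(A) ≈ 6.7209. (Cross-check: r(A) ≤ ||A||_2 ≈ 8.2971; equality holds whenever A is normal, though it can also hold for some non-normal A.)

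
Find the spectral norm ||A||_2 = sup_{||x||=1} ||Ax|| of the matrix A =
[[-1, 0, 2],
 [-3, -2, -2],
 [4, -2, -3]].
||A||_2 ≈ 5.7247 (= sqrt(largest eigenvalue of A^T A))

||A||_2 = sigma_max(A) = sqrt(lambda_max(A^T A)). Form the symmetric matrix M = A^T A =
[[26, -2, -8],
 [-2, 8, 10],
 [-8, 10, 17]].
Its characteristic polynomial (trace, sum of principal 2x2 minors, determinant of M give the coefficients) is
  p(λ) = det(λ I - M) = λ^3 - 51λ^2 + 618λ - 676.
No integer candidate from the rational root theorem (±divisors of 676) is a root, so the roots are irrational. The cubic discriminant is Δ = 61752564 > 0, so there are three distinct real roots. p(1) = -108 and p(2) = 364 have opposite signs, so a root lies in (1, 2); Newton's method refines it to λ ≈ 1.2122. p(17) = 4 and p(18) = -244 have opposite signs, so a root lies in (17, 18); Newton's method refines it to λ ≈ 17.0161. p(32) = -356 and p(33) = 116 have opposite signs, so a root lies in (32, 33); Newton's method refines it to λ ≈ 32.7717. Check (Vieta): the three roots sum to 51, matching tr M = 51.
So the eigenvalues of A^T A are ≈ 1.2122, 17.0161, 32.7717 (all ≥ 0, as they must be for A^T A). The largest is λ_max ≈ 32.7717, hence ||A||_2 = sqrt(λ_max) ≈ 5.7247.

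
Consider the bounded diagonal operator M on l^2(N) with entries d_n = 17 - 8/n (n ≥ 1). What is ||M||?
||M|| = 17

For a diagonal operator on l^2 with entries d_n, ||M|| = sup_n |d_n|. Here d_1 = 9, d_2 = 13, ..., and d_n = 17 - 8/n increases monotonically toward 17. All terms lie in [9, 17), so |d_n| = d_n and the supremum is the limit 17, which is not attained by any individual d_n. Hence ||M|| = 17.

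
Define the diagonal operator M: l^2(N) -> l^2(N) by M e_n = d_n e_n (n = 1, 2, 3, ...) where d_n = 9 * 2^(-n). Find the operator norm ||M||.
||M|| = 9/2 (attained at n = 1)

For M diagonal, ||M|| = sup_n |d_n|. The sequence d_n = 9 * 2^(-n) is positive and strictly decreasing (ratio 2^(-1) < 1), so the supremum is d_1 = 9/2. Hence ||M|| = 9/2.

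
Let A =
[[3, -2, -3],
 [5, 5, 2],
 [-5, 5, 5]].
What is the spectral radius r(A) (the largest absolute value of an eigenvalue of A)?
r(A) ≈ 7.0469

The eigenvalues of A are the roots of its characteristic polynomial. With M = A (coefficients from the trace, the sum of principal 2x2 minors, and det A):
  p(λ) = det(λ I - M) = λ^3 - 13λ^2 + 40λ + 35.
No integer candidate from the rational root theorem (±divisors of 35) is a root, so the roots are irrational. The cubic discriminant is Δ = -38695 < 0, so there is one real root and a complex-conjugate pair. p(-1) = -19 and p(0) = 35 have opposite signs, so a root lies in (-1, 0); Newton's method refines it to λ ≈ -0.7048. Dividing out (λ - (-0.7048)) leaves approximately λ^2 - 13.7048λ + 49.6592. For λ^2 - 13.7048λ + 49.6592 the discriminant is -10.8151. It is negative, so the remaining roots are the complex-conjugate pair λ ≈ 6.8524 ± 1.6443i. Their product equals the constant term, so |λ|^2 ≈ 49.6592 and |λ| ≈ 7.0469.
Thus the eigenvalues (to 4 decimals) are -0.7048 (modulus 0.7048); 6.8524 ± 1.6443i (modulus 7.0469). The spectral radius is the largest modulus: r(A) ≈ 7.0469. (Cross-check: r(A) ≤ ||A||_2 ≈ 9.9211; equality holds whenever A is normal, though it can also hold for some non-normal A.)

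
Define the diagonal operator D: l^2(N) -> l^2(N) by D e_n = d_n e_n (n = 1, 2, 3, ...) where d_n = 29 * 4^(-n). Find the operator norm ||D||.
||D|| = 29/4 (attained at n = 1)

For D diagonal, ||D|| = sup_n |d_n|. The sequence d_n = 29 * 4^(-n) is positive and strictly decreasing (ratio 4^(-1) < 1), so the supremum is d_1 = 29/4. Hence ||D|| = 29/4.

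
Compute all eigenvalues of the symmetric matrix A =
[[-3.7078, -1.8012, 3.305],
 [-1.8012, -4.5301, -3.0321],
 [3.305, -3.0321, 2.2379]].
sigma(A) ≈ {-6, -5, 5}

A is real symmetric, so its spectrum consists of real eigenvalues. Expanding the characteristic polynomial of the displayed matrix gives
  det(λ I - A) = p(λ) = λ^3 + (6)λ^2 + (-25)λ + (-150).
Solving p(λ) = 0 yields eigenvalues ≈ -6, -5, 5. (A is shown rounded to 4 decimals, so these recover the underlying integer eigenvalues to within that precision.)
Verification: the trace of A = -6 equals the sum of eigenvalues -6, and det(A) ≈ 149.9994 matches the eigenvalue product 150.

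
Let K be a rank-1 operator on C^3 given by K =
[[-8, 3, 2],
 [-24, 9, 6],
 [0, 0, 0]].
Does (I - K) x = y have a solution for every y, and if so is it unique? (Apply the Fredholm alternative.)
(I - K) is singular (det(I - K) = 0, i.e. 1 ∈ sigma(K)). (I - K) x = y is solvable iff y ⊥ ker((I - K)^*) = span{(-8, 3, 2)}, i.e. iff -8y_1 + 3y_2 + 2y_3 = 0. When solvable, the solutions are x = y + c·(1, 3, 0), c arbitrary (ker(I - K) = span{(1, 3, 0)}, dimension 1).

K has rank 1, so it is an outer product K = u v^T: every row of K is a multiple of one row vector. Reading off the entries, u = (1, 3, 0) and v = (-8, 3, 2) (row i of K equals u_i·v^T). A rank-one matrix u v^T satisfies K u = u (v·u) and kills the (2)-dimensional subspace v^⊥, so its characteristic polynomial is lambda^2 (lambda - v·u) with v·u = tr K = 1. Hence the eigenvalues of I - K are 1 (multiplicity 2) and 1 - (1) = 0, so det(I - K) = 0. (Direct check: I - K =
[[9, -3, -2],
 [24, -8, -6],
 [0, 0, 1]]
has determinant 0.) So 1 is an eigenvalue of K and (I - K) is not invertible. The finite-dimensional Fredholm alternative says: either (I - K) is invertible, or ker(I - K) ≠ {0} and then range(I - K) = ker((I - K)^*)^⊥, with dim ker(I - K) = dim ker((I - K)^*). We are in the second case, so we need both kernels. Kernel of I - K: (I - K) u = u - u (v·u) = u - u = 0, so ker(I - K) = span{u} = span{(1, 3, 0)} (it is exactly 1-dimensional because rank(I - K) = 2). Kernel of the adjoint: K is real, so (I - K)^* = I - K^T = I - v u^T, and (I - v u^T) v = v - v (u·v) = 0; hence ker((I - K)^*) = span{v} = span{(-8, 3, 2)}. Therefore (I - K) x = y is solvable iff <y, v> = 0, i.e. iff -8y_1 + 3y_2 + 2y_3 = 0. When this holds, K y = u (v·y) = 0, so (I - K) y = y and x = y is a particular solution; the full solution set is the line x = y + c·u = y + c·(1, 3, 0), c ∈ C.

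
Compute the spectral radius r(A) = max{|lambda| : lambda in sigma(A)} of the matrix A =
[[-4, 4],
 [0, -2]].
r(A) = 4

The eigenvalues of A are the roots of its characteristic polynomial. With M = A (coefficients from the trace and determinant):
  p(λ) = det(λ I - M) = λ^2 + 6λ + 8.
For λ^2 + 6λ + 8 the discriminant is 4. It is a perfect square (2^2), so the roots are rational: λ = (-6 ± 2)/2 = -2, -4.
Thus the eigenvalues (to 4 decimals) are -2 (modulus 2); -4 (modulus 4). The spectral radius is the largest modulus: r(A) = 4. (Cross-check: r(A) ≤ ||A||_2 ≈ 5.8416; equality holds whenever A is normal, though it can also hold for some non-normal A.)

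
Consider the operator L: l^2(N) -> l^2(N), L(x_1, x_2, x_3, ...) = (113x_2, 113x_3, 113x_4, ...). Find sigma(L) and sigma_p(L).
sigma(L) = closed disk {z in C : |z| ≤ 113}; sigma_p(L) = open disk {z in C : |z| < 113}

Note L = 113·V where V is the unit left shift (V x)_k = x_{k+1}; so sigma(L) = 113·sigma(V) and ||L|| = 113||V||. ||L x||^2 = 12769sum_{k≥2} |x_k|^2 ≤ 12769||x||^2, with equality on {x : x_1 = 0}, so ||L|| = 113. For any lambda with |lambda| < 113, set r = lambda/113 (|r| < 1); the vector x = (1, r, r^2, ...) is in l^2 and satisfies L x = 113(r, r^2, ...) = lambda x, so lambda is an eigenvalue. On the boundary |lambda| = 113 the geometric series diverges, so no l^2 eigenvector exists, but these lambda lie in the approximate point spectrum. Hence sigma(L) is the closed disk of radius 113 and sigma_p(L) is the open disk.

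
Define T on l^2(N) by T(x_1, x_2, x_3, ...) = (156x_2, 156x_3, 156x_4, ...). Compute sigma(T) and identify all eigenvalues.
sigma(T) = closed disk {z in C : |z| ≤ 156}; sigma_p(T) = open disk {z in C : |z| < 156}

Note T = 156·V where V is the unit left shift (V x)_k = x_{k+1}; so sigma(T) = 156·sigma(V) and ||T|| = 156||V||. ||T x||^2 = 24336sum_{k≥2} |x_k|^2 ≤ 24336||x||^2, with equality on {x : x_1 = 0}, so ||T|| = 156. For any lambda with |lambda| < 156, set r = lambda/156 (|r| < 1); the vector x = (1, r, r^2, ...) is in l^2 and satisfies T x = 156(r, r^2, ...) = lambda x, so lambda is an eigenvalue. On the boundary |lambda| = 156 the geometric series diverges, so no l^2 eigenvector exists, but these lambda lie in the approximate point spectrum. Hence sigma(T) is the closed disk of radius 156 and sigma_p(T) is the open disk.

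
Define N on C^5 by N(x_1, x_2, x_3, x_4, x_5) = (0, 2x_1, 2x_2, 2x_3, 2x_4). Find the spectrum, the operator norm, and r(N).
sigma(N) = {0}; ||N|| = 2; r(N) = 0. (N is nilpotent with N^5 = 0.)

On C^5, N is a strictly lower-triangular matrix with 2 on the subdiagonal and zeros elsewhere, so its characteristic polynomial is lambda^5 and every eigenvalue is 0: sigma(N) = {0}. For the operator norm, N e_i = 2e_{i+1} for i = 1, ..., 4 and N e_5 = 0, so the singular values of N are 2 (with multiplicity 4) and 0; hence ||N|| = 2. The spectral radius r(N) = max|lambda| = 0. Note ||N|| > r(N) — characteristic of non-normal nilpotent operators. Indeed N^5 = 0.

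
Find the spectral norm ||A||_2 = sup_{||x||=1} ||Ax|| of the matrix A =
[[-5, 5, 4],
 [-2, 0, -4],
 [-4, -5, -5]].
||A||_2 ≈ 9.9374 (= sqrt(largest eigenvalue of A^T A))

||A||_2 = sigma_max(A) = sqrt(lambda_max(A^T A)). Form the symmetric matrix M = A^T A =
[[45, -5, 8],
 [-5, 50, 45],
 [8, 45, 57]].
Its characteristic polynomial (trace, sum of principal 2x2 minors, determinant of M give the coefficients) is
  p(λ) = det(λ I - M) = λ^3 - 152λ^2 + 5551λ - 28900.
No integer candidate from the rational root theorem (±divisors of 28900) is a root, so the roots are irrational. The cubic discriminant is Δ = 38136356500 > 0, so there are three distinct real roots. p(6) = -850 and p(7) = 2852 have opposite signs, so a root lies in (6, 7); Newton's method refines it to λ ≈ 6.2234. p(47) = 52 and p(48) = -2068 have opposite signs, so a root lies in (47, 48); Newton's method refines it to λ ≈ 47.0246. p(98) = -3518 and p(99) = 1196 have opposite signs, so a root lies in (98, 99); Newton's method refines it to λ ≈ 98.752. Check (Vieta): the three roots sum to 152, matching tr M = 152.
So the eigenvalues of A^T A are ≈ 6.2234, 47.0246, 98.752 (all ≥ 0, as they must be for A^T A). The largest is λ_max ≈ 98.752, hence ||A||_2 = sqrt(λ_max) ≈ 9.9374.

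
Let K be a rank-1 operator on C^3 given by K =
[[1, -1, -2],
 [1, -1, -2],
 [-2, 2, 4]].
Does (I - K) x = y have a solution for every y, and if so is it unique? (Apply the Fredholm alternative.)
(I - K) is invertible (det(I - K) = -3 ≠ 0), so for every y in C^3 the equation (I - K) x = y has a unique solution.

K has rank 1, so it is an outer product K = u v^T: every row of K is a multiple of one row vector. Reading off the entries, u = (-1, -1, 2) and v = (-1, 1, 2) (row i of K equals u_i·v^T). A rank-one matrix u v^T satisfies K u = u (v·u) and kills the (2)-dimensional subspace v^⊥, so its characteristic polynomial is lambda^2 (lambda - v·u) with v·u = tr K = 4. Hence the eigenvalues of I - K are 1 (multiplicity 2) and 1 - (4) = -3, so det(I - K) = -3. (Direct check: I - K =
[[0, 1, 2],
 [-1, 2, 2],
 [2, -2, -3]]
has determinant -3.) The finite-dimensional Fredholm alternative says: either (I - K) is invertible, or ker(I - K) ≠ {0} and then range(I - K) = ker((I - K)^*)^⊥, with dim ker(I - K) = dim ker((I - K)^*). Since det(I - K) ≠ 0, 1 is not an eigenvalue of K and ker(I - K) = {0}, so we are in the first case: for every y there is a unique x = (I - K)^(-1) y. Explicitly, by the Sherman–Morrison formula, (I - u v^T)^(-1) = I + u v^T/(1 - v·u), i.e. (I - K)^(-1) = I + K/(-3).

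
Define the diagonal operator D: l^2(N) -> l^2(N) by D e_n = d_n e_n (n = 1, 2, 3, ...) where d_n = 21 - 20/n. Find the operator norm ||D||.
||D|| = 21

For a diagonal operator on l^2 with entries d_n, ||D|| = sup_n |d_n|. Here d_1 = 1, d_2 = 11, ..., and d_n = 21 - 20/n increases monotonically toward 21. All terms lie in [1, 21), so |d_n| = d_n and the supremum is the limit 21, which is not attained by any individual d_n. Hence ||D|| = 21.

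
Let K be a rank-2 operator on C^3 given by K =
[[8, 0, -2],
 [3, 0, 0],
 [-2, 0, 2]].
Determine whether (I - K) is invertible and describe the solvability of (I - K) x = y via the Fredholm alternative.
(I - K) is invertible (det(I - K) = 3 ≠ 0), so for every y in C^3 the equation (I - K) x = y has a unique solution.

K has rank 2 and factors as K = U V^T = u1 v1^T + u2 v2^T with u1 = (-3, -1, 1), v1 = (-2, 0, 2), u2 = (2, 1, 0), v2 = (1, 0, 2) (multiplying out reproduces the displayed K). The nonzero eigenvalues of U V^T coincide with those of the 2 x 2 matrix G = V^T U = [[v1·u1, v1·u2], [v2·u1, v2·u2]] = [[8, -4], [-1, 2]], and by the Sylvester determinant identity det(I_3 - U V^T) = det(I_2 - V^T U) = det([[-7, 4], [1, -1]]) = (-7)(-1) - (4)(1) = 3. (Direct check: I - K =
[[-7, 0, 2],
 [-3, 1, 0],
 [2, 0, -1]]
has determinant 3.) The finite-dimensional Fredholm alternative says: either (I - K) is invertible, or ker(I - K) ≠ {0} and then range(I - K) = ker((I - K)^*)^⊥, with dim ker(I - K) = dim ker((I - K)^*). Since det(I - K) ≠ 0, 1 is not an eigenvalue of K and ker(I - K) = {0}, so we are in the first case: for every y there is a unique x = (I - K)^(-1) y. (Explicitly, by the Woodbury identity, (I - U V^T)^(-1) = I + U (I_2 - G)^(-1) V^T.)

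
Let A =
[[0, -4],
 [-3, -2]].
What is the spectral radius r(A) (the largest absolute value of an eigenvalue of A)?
r(A) = (2 + sqrt(52))/2 ≈ 4.6056

The eigenvalues of A are the roots of its characteristic polynomial. With M = A (coefficients from the trace and determinant):
  p(λ) = det(λ I - M) = λ^2 + 2λ - 12.
For λ^2 + 2λ - 12 the discriminant is 52. It is nonnegative but not a perfect square, so the roots are real and irrational: λ = (-2 ± sqrt(52))/2 ≈ 2.6056, -4.6056.
Thus the eigenvalues (to 4 decimals) are 2.6056 (modulus 2.6056); -4.6056 (modulus 4.6056). The spectral radius is the largest modulus: r(A) = (2 + sqrt(52))/2 ≈ 4.6056. (Cross-check: r(A) ≤ ||A||_2 ≈ 4.7581; equality holds whenever A is normal, though it can also hold for some non-normal A.)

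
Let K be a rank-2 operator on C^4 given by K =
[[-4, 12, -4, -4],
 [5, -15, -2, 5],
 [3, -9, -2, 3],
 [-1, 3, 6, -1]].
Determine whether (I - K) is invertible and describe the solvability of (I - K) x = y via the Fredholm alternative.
(I - K) is invertible (det(I - K) = 39 ≠ 0), so for every y in C^4 the equation (I - K) x = y has a unique solution.

K has rank 2 and factors as K = U V^T = u1 v1^T + u2 v2^T with u1 = (3, -2, -1, -1), v1 = (-1, 3, -2, -1), u2 = (1, -3, -2, 2), v2 = (-1, 3, 2, -1) (multiplying out reproduces the displayed K). The nonzero eigenvalues of U V^T coincide with those of the 2 x 2 matrix G = V^T U = [[v1·u1, v1·u2], [v2·u1, v2·u2]] = [[-6, -8], [-10, -16]], and by the Sylvester determinant identity det(I_4 - U V^T) = det(I_2 - V^T U) = det([[7, 8], [10, 17]]) = (7)(17) - (8)(10) = 39. (Direct check: I - K =
[[5, -12, 4, 4],
 [-5, 16, 2, -5],
 [-3, 9, 3, -3],
 [1, -3, -6, 2]]
has determinant 39.) The finite-dimensional Fredholm alternative says: either (I - K) is invertible, or ker(I - K) ≠ {0} and then range(I - K) = ker((I - K)^*)^⊥, with dim ker(I - K) = dim ker((I - K)^*). Since det(I - K) ≠ 0, 1 is not an eigenvalue of K and ker(I - K) = {0}, so we are in the first case: for every y there is a unique x = (I - K)^(-1) y. (Explicitly, by the Woodbury identity, (I - U V^T)^(-1) = I + U (I_2 - G)^(-1) V^T.)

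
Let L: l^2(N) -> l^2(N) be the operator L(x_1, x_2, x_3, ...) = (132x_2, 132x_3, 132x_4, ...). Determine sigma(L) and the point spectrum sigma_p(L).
sigma(L) = closed disk {z in C : |z| ≤ 132}; sigma_p(L) = open disk {z in C : |z| < 132}

Note L = 132·V where V is the unit left shift (V x)_k = x_{k+1}; so sigma(L) = 132·sigma(V) and ||L|| = 132||V||. ||L x||^2 = 17424sum_{k≥2} |x_k|^2 ≤ 17424||x||^2, with equality on {x : x_1 = 0}, so ||L|| = 132. For any lambda with |lambda| < 132, set r = lambda/132 (|r| < 1); the vector x = (1, r, r^2, ...) is in l^2 and satisfies L x = 132(r, r^2, ...) = lambda x, so lambda is an eigenvalue. On the boundary |lambda| = 132 the geometric series diverges, so no l^2 eigenvector exists, but these lambda lie in the approximate point spectrum. Hence sigma(L) is the closed disk of radius 132 and sigma_p(L) is the open disk.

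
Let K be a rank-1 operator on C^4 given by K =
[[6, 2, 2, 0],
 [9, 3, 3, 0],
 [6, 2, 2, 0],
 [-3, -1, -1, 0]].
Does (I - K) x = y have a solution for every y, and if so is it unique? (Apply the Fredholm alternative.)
(I - K) is invertible (det(I - K) = -10 ≠ 0), so for every y in C^4 the equation (I - K) x = y has a unique solution.

K has rank 1, so it is an outer product K = u v^T: every row of K is a multiple of one row vector. Reading off the entries, u = (2, 3, 2, -1) and v = (3, 1, 1, 0) (row i of K equals u_i·v^T). A rank-one matrix u v^T satisfies K u = u (v·u) and kills the (3)-dimensional subspace v^⊥, so its characteristic polynomial is lambda^3 (lambda - v·u) with v·u = tr K = 11. Hence the eigenvalues of I - K are 1 (multiplicity 3) and 1 - (11) = -10, so det(I - K) = -10. (Direct check: I - K =
[[-5, -2, -2, 0],
 [-9, -2, -3, 0],
 [-6, -2, -1, 0],
 [3, 1, 1, 1]]
has determinant -10.) The finite-dimensional Fredholm alternative says: either (I - K) is invertible, or ker(I - K) ≠ {0} and then range(I - K) = ker((I - K)^*)^⊥, with dim ker(I - K) = dim ker((I - K)^*). Since det(I - K) ≠ 0, 1 is not an eigenvalue of K and ker(I - K) = {0}, so we are in the first case: for every y there is a unique x = (I - K)^(-1) y. Explicitly, by the Sherman–Morrison formula, (I - u v^T)^(-1) = I + u v^T/(1 - v·u), i.e. (I - K)^(-1) = I + K/(-10).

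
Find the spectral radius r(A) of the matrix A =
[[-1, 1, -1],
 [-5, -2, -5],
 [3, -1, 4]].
r(A) ≈ 3.5379

The eigenvalues of A are the roots of its characteristic polynomial. With M = A (coefficients from the trace, the sum of principal 2x2 minors, and det A):
  p(λ) = det(λ I - M) = λ^3 - λ^2 - 7λ - 7.
No integer candidate from the rational root theorem (±divisors of 7) is a root, so the roots are irrational. The cubic discriminant is Δ = -812 < 0, so there is one real root and a complex-conjugate pair. p(3) = -10 and p(4) = 13 have opposite signs, so a root lies in (3, 4); Newton's method refines it to λ ≈ 3.5379. Dividing out (λ - (3.5379)) leaves approximately λ^2 + 2.5379λ + 1.9786. For λ^2 + 2.5379λ + 1.9786 the discriminant is -1.4737. It is negative, so the remaining roots are the complex-conjugate pair λ ≈ -1.2689 ± 0.607i. Their product equals the constant term, so |λ|^2 ≈ 1.9786 and |λ| ≈ 1.4066.
Thus the eigenvalues (to 4 decimals) are 3.5379 (modulus 3.5379); -1.2689 ± 0.607i (modulus 1.4066). The spectral radius is the largest modulus: r(A) ≈ 3.5379. (Cross-check: r(A) ≤ ||A||_2 ≈ 8.8033; equality holds whenever A is normal, though it can also hold for some non-normal A.)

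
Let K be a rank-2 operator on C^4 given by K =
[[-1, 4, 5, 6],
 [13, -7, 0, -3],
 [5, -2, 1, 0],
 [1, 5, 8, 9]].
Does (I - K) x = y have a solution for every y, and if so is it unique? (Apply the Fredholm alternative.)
(I - K) is invertible (det(I - K) = -133 ≠ 0), so for every y in C^4 the equation (I - K) x = y has a unique solution.

K has rank 2 and factors as K = U V^T = u1 v1^T + u2 v2^T with u1 = (1, 2, 1, 2), v1 = (2, 1, 3, 3), u2 = (-1, 3, 1, -1), v2 = (3, -3, -2, -3) (multiplying out reproduces the displayed K). The nonzero eigenvalues of U V^T coincide with those of the 2 x 2 matrix G = V^T U = [[v1·u1, v1·u2], [v2·u1, v2·u2]] = [[13, 1], [-11, -11]], and by the Sylvester determinant identity det(I_4 - U V^T) = det(I_2 - V^T U) = det([[-12, -1], [11, 12]]) = (-12)(12) - (-1)(11) = -133. (Direct check: I - K =
[[2, -4, -5, -6],
 [-13, 8, 0, 3],
 [-5, 2, 0, 0],
 [-1, -5, -8, -8]]
has determinant -133.) The finite-dimensional Fredholm alternative says: either (I - K) is invertible, or ker(I - K) ≠ {0} and then range(I - K) = ker((I - K)^*)^⊥, with dim ker(I - K) = dim ker((I - K)^*). Since det(I - K) ≠ 0, 1 is not an eigenvalue of K and ker(I - K) = {0}, so we are in the first case: for every y there is a unique x = (I - K)^(-1) y. (Explicitly, by the Woodbury identity, (I - U V^T)^(-1) = I + U (I_2 - G)^(-1) V^T.)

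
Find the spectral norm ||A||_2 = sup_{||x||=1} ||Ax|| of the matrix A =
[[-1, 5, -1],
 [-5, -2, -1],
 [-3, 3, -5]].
||A||_2 ≈ 7.883 (= sqrt(largest eigenvalue of A^T A))

||A||_2 = sigma_max(A) = sqrt(lambda_max(A^T A)). Form the symmetric matrix M = A^T A =
[[35, -4, 21],
 [-4, 38, -18],
 [21, -18, 27]].
Its characteristic polynomial (trace, sum of principal 2x2 minors, determinant of M give the coefficients) is
  p(λ) = det(λ I - M) = λ^3 - 100λ^2 + 2520λ - 10404.
No integer candidate from the rational root theorem (±divisors of 10404) is a root, so the roots are irrational. The cubic discriminant is Δ = 2145945168 > 0, so there are three distinct real roots. p(5) = -179 and p(6) = 1332 have opposite signs, so a root lies in (5, 6); Newton's method refines it to λ ≈ 5.1129. p(32) = 604 and p(33) = -207 have opposite signs, so a root lies in (32, 33); Newton's method refines it to λ ≈ 32.7453. p(62) = -236 and p(63) = 1503 have opposite signs, so a root lies in (62, 63); Newton's method refines it to λ ≈ 62.1418. Check (Vieta): the three roots sum to 100, matching tr M = 100.
So the eigenvalues of A^T A are ≈ 5.1129, 32.7453, 62.1418 (all ≥ 0, as they must be for A^T A). The largest is λ_max ≈ 62.1418, hence ||A||_2 = sqrt(λ_max) ≈ 7.883.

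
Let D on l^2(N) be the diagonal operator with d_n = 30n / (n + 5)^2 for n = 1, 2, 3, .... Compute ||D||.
||D|| = 3/2 (attained at n = 5)

For D diagonal, ||D|| = sup_n |d_n|. Treat f(x) = 30x / (x + 5)^2 for real x > 0. By the quotient rule, f'(x) = 30(5 - x)/(x + 5)^3, which is positive for x < 5 and negative for x > 5. So f has a unique maximum at x = 5, and since 5 is a positive integer, the supremum over n ≥ 1 is attained at n = 5: d_5 = 30·5/(5 + 5)^2 = 30·5/100 = 3/2. Hence ||D|| = 3/2.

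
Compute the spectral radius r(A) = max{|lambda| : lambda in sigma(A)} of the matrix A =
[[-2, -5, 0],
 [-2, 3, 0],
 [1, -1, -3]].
r(A) = (1 + sqrt(65))/2 ≈ 4.5311

The eigenvalues of A are the roots of its characteristic polynomial. With M = A (coefficients from the trace, the sum of principal 2x2 minors, and det A):
  p(λ) = det(λ I - M) = λ^3 + 2λ^2 - 19λ - 48.
By the rational root theorem any rational root is an integer divisor of 48. Testing λ = -3: p(-3) = -27 + 18 + 57 - 48 = 0, so λ = -3 is a root. Dividing out (λ + 3) leaves p(λ) = (λ + 3)(λ^2 - λ - 16). For λ^2 - λ - 16 the discriminant is 65. It is nonnegative but not a perfect square, so the roots are real and irrational: λ = (1 ± sqrt(65))/2 ≈ 4.5311, -3.5311.
Thus the eigenvalues (to 4 decimals) are 4.5311 (modulus 4.5311); -3.5311 (modulus 3.5311); -3 (modulus 3). The spectral radius is the largest modulus: r(A) = (1 + sqrt(65))/2 ≈ 4.5311. (Cross-check: r(A) ≤ ||A||_2 ≈ 5.9672; equality holds whenever A is normal, though it can also hold for some non-normal A.)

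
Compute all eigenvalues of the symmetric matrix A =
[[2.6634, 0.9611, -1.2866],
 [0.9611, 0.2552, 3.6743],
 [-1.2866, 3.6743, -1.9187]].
sigma(A) ≈ {-5, 3} (3 with multiplicity 2)

A is real symmetric, so its spectrum consists of real eigenvalues. Expanding the characteristic polynomial of the displayed matrix gives
  det(λ I - A) = p(λ) = λ^3 + (-1)λ^2 + (-21)λ + (44.9984).
Solving p(λ) = 0 yields eigenvalues ≈ -5, 3, 3. (A is shown rounded to 4 decimals, so these recover the underlying integer eigenvalues to within that precision.)
Verification: the trace of A = 1 equals the sum of eigenvalues 1, and det(A) ≈ -44.9984 matches the eigenvalue product -45.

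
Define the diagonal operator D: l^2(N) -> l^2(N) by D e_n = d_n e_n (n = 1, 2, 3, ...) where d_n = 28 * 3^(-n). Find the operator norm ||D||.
||D|| = 28/3 (attained at n = 1)

For D diagonal, ||D|| = sup_n |d_n|. The sequence d_n = 28 * 3^(-n) is positive and strictly decreasing (ratio 3^(-1) < 1), so the supremum is d_1 = 28/3. Hence ||D|| = 28/3.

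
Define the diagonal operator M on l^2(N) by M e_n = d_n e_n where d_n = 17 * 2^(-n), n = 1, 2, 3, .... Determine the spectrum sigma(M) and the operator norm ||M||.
sigma(M) = {17 * 2^(-n) : n ≥ 1} ∪ {0}; ||M|| = 17/2

A bounded diagonal operator on l^2 with diagonal entries d_n has spectrum equal to the closure of {d_n : n ≥ 1}: every d_n is an eigenvalue (with eigenvector e_n), so {d_n} ⊂ sigma(M); the spectrum is closed, so its closure is too; and for lambda not in the closure, (M - lambda I) has bounded inverse (the diagonal entries 1/(d_n - lambda) are bounded). For our sequence d_n = 17 * 2^(-n), n = 1, 2, 3, ...:
  - {d_n} = {17 * 2^(-n) : n ≥ 1}; the only limit point is 0
  - closure = {17 * 2^(-n) : n ≥ 1} ∪ {0}
For the norm: a diagonal operator has ||M|| = sup_n |d_n|. Here d_n = 17 * 2^(-n) is positive and decreasing, so sup_n |d_n| = d_1 = 17/2. So ||M|| = 17/2.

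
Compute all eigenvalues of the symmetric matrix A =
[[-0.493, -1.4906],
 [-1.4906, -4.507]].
sigma(A) ≈ {-5, 0}

A is real symmetric, so its spectrum consists of real eigenvalues. Expanding the characteristic polynomial of the displayed matrix gives
  det(λ I - A) = p(λ) = λ^2 + (5)λ + (0).
Solving p(λ) = 0 yields eigenvalues ≈ -5, 0. (A is shown rounded to 4 decimals, so these recover the underlying integer eigenvalues to within that precision.)
Verification: the trace of A = -5 equals the sum of eigenvalues -5, and det(A) ≈ 0.0001 matches the eigenvalue product 0.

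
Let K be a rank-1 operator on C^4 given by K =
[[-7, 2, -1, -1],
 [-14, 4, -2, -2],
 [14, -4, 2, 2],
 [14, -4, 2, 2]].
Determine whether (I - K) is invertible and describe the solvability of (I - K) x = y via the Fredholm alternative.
(I - K) is singular (det(I - K) = 0, i.e. 1 ∈ sigma(K)). (I - K) x = y is solvable iff y ⊥ ker((I - K)^*) = span{(-7, 2, -1, -1)}, i.e. iff -7y_1 + 2y_2 - y_3 - y_4 = 0. When solvable, the solutions are x = y + c·(1, 2, -2, -2), c arbitrary (ker(I - K) = span{(1, 2, -2, -2)}, dimension 1).

K has rank 1, so it is an outer product K = u v^T: every row of K is a multiple of one row vector. Reading off the entries, u = (1, 2, -2, -2) and v = (-7, 2, -1, -1) (row i of K equals u_i·v^T). A rank-one matrix u v^T satisfies K u = u (v·u) and kills the (3)-dimensional subspace v^⊥, so its characteristic polynomial is lambda^3 (lambda - v·u) with v·u = tr K = 1. Hence the eigenvalues of I - K are 1 (multiplicity 3) and 1 - (1) = 0, so det(I - K) = 0. (Direct check: I - K =
[[8, -2, 1, 1],
 [14, -3, 2, 2],
 [-14, 4, -1, -2],
 [-14, 4, -2, -1]]
has determinant 0.) So 1 is an eigenvalue of K and (I - K) is not invertible. The finite-dimensional Fredholm alternative says: either (I - K) is invertible, or ker(I - K) ≠ {0} and then range(I - K) = ker((I - K)^*)^⊥, with dim ker(I - K) = dim ker((I - K)^*). We are in the second case, so we need both kernels. Kernel of I - K: (I - K) u = u - u (v·u) = u - u = 0, so ker(I - K) = span{u} = span{(1, 2, -2, -2)} (it is exactly 1-dimensional because rank(I - K) = 3). Kernel of the adjoint: K is real, so (I - K)^* = I - K^T = I - v u^T, and (I - v u^T) v = v - v (u·v) = 0; hence ker((I - K)^*) = span{v} = span{(-7, 2, -1, -1)}. Therefore (I - K) x = y is solvable iff <y, v> = 0, i.e. iff -7y_1 + 2y_2 - y_3 - y_4 = 0. When this holds, K y = u (v·y) = 0, so (I - K) y = y and x = y is a particular solution; the full solution set is the line x = y + c·u = y + c·(1, 2, -2, -2), c ∈ C.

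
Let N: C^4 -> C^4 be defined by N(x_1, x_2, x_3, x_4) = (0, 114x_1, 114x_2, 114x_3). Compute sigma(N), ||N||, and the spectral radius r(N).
sigma(N) = {0}; ||N|| = 114; r(N) = 0. (N is nilpotent with N^4 = 0.)

On C^4, N is a strictly lower-triangular matrix with 114 on the subdiagonal and zeros elsewhere, so its characteristic polynomial is lambda^4 and every eigenvalue is 0: sigma(N) = {0}. For the operator norm, N e_i = 114e_{i+1} for i = 1, ..., 3 and N e_4 = 0, so the singular values of N are 114 (with multiplicity 3) and 0; hence ||N|| = 114. The spectral radius r(N) = max|lambda| = 0. Note ||N|| > r(N) — characteristic of non-normal nilpotent operators. Indeed N^4 = 0.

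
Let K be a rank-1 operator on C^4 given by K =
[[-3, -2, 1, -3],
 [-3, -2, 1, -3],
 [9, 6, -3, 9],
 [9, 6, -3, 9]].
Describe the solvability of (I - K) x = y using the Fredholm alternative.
(I - K) is singular (det(I - K) = 0, i.e. 1 ∈ sigma(K)). (I - K) x = y is solvable iff y ⊥ ker((I - K)^*) = span{(-3, -2, 1, -3)}, i.e. iff -3y_1 - 2y_2 + y_3 - 3y_4 = 0. When solvable, the solutions are x = y + c·(1, 1, -3, -3), c arbitrary (ker(I - K) = span{(1, 1, -3, -3)}, dimension 1).

K has rank 1, so it is an outer product K = u v^T: every row of K is a multiple of one row vector. Reading off the entries, u = (1, 1, -3, -3) and v = (-3, -2, 1, -3) (row i of K equals u_i·v^T). A rank-one matrix u v^T satisfies K u = u (v·u) and kills the (3)-dimensional subspace v^⊥, so its characteristic polynomial is lambda^3 (lambda - v·u) with v·u = tr K = 1. Hence the eigenvalues of I - K are 1 (multiplicity 3) and 1 - (1) = 0, so det(I - K) = 0. (Direct check: I - K =
[[4, 2, -1, 3],
 [3, 3, -1, 3],
 [-9, -6, 4, -9],
 [-9, -6, 3, -8]]
has determinant 0.) So 1 is an eigenvalue of K and (I - K) is not invertible. The finite-dimensional Fredholm alternative says: either (I - K) is invertible, or ker(I - K) ≠ {0} and then range(I - K) = ker((I - K)^*)^⊥, with dim ker(I - K) = dim ker((I - K)^*). We are in the second case, so we need both kernels. Kernel of I - K: (I - K) u = u - u (v·u) = u - u = 0, so ker(I - K) = span{u} = span{(1, 1, -3, -3)} (it is exactly 1-dimensional because rank(I - K) = 3). Kernel of the adjoint: K is real, so (I - K)^* = I - K^T = I - v u^T, and (I - v u^T) v = v - v (u·v) = 0; hence ker((I - K)^*) = span{v} = span{(-3, -2, 1, -3)}. Therefore (I - K) x = y is solvable iff <y, v> = 0, i.e. iff -3y_1 - 2y_2 + y_3 - 3y_4 = 0. When this holds, K y = u (v·y) = 0, so (I - K) y = y and x = y is a particular solution; the full solution set is the line x = y + c·u = y + c·(1, 1, -3, -3), c ∈ C.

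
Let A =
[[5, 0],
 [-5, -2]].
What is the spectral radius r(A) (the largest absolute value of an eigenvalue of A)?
r(A) = 5

The eigenvalues of A are the roots of its characteristic polynomial. With M = A (coefficients from the trace and determinant):
  p(λ) = det(λ I - M) = λ^2 - 3λ - 10.
For λ^2 - 3λ - 10 the discriminant is 49. It is a perfect square (7^2), so the roots are rational: λ = (3 ± 7)/2 = 5, -2.
Thus the eigenvalues (to 4 decimals) are 5 (modulus 5); -2 (modulus 2). The spectral radius is the largest modulus: r(A) = 5. (Cross-check: r(A) ≤ ||A||_2 ≈ 7.2166; equality holds whenever A is normal, though it can also hold for some non-normal A.)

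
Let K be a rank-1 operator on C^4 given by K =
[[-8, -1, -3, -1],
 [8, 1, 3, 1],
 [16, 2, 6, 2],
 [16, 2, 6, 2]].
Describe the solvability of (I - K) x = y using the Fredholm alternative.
(I - K) is singular (det(I - K) = 0, i.e. 1 ∈ sigma(K)). (I - K) x = y is solvable iff y ⊥ ker((I - K)^*) = span{(-8, -1, -3, -1)}, i.e. iff -8y_1 - y_2 - 3y_3 - y_4 = 0. When solvable, the solutions are x = y + c·(1, -1, -2, -2), c arbitrary (ker(I - K) = span{(1, -1, -2, -2)}, dimension 1).

K has rank 1, so it is an outer product K = u v^T: every row of K is a multiple of one row vector. Reading off the entries, u = (1, -1, -2, -2) and v = (-8, -1, -3, -1) (row i of K equals u_i·v^T). A rank-one matrix u v^T satisfies K u = u (v·u) and kills the (3)-dimensional subspace v^⊥, so its characteristic polynomial is lambda^3 (lambda - v·u) with v·u = tr K = 1. Hence the eigenvalues of I - K are 1 (multiplicity 3) and 1 - (1) = 0, so det(I - K) = 0. (Direct check: I - K =
[[9, 1, 3, 1],
 [-8, 0, -3, -1],
 [-16, -2, -5, -2],
 [-16, -2, -6, -1]]
has determinant 0.) So 1 is an eigenvalue of K and (I - K) is not invertible. The finite-dimensional Fredholm alternative says: either (I - K) is invertible, or ker(I - K) ≠ {0} and then range(I - K) = ker((I - K)^*)^⊥, with dim ker(I - K) = dim ker((I - K)^*). We are in the second case, so we need both kernels. Kernel of I - K: (I - K) u = u - u (v·u) = u - u = 0, so ker(I - K) = span{u} = span{(1, -1, -2, -2)} (it is exactly 1-dimensional because rank(I - K) = 3). Kernel of the adjoint: K is real, so (I - K)^* = I - K^T = I - v u^T, and (I - v u^T) v = v - v (u·v) = 0; hence ker((I - K)^*) = span{v} = span{(-8, -1, -3, -1)}. Therefore (I - K) x = y is solvable iff <y, v> = 0, i.e. iff -8y_1 - y_2 - 3y_3 - y_4 = 0. When this holds, K y = u (v·y) = 0, so (I - K) y = y and x = y is a particular solution; the full solution set is the line x = y + c·u = y + c·(1, -1, -2, -2), c ∈ C.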